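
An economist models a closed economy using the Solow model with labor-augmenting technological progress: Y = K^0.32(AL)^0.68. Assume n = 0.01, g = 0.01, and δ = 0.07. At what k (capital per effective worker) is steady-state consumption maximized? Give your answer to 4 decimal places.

The effective depreciation rate is n + g + δ = 0.01 + 0.01 + 0.07 = 0.09.
Maximizing c = f(k) − (n+g+δ)·k gives f'(k) = n+g+δ, i.e. 0.32·k^(0.32−1) = 0.09, so k_gold = (0.32/0.09)^(1/0.68) ≈ 6.4589.

k_gold ≈ 6.4589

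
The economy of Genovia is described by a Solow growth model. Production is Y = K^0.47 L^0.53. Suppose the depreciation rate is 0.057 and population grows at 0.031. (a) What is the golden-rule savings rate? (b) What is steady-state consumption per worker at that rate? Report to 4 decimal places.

n + δ = 0.031 + 0.057 = 0.088.
For Cobb-Douglas, s_gold equals capital's share: s_gold = 0.47.
Golden rule sets MPK = n+δ: 0.47·k^(0.47−1) = 0.088, so k_gold = (0.47/0.088)^(1/0.53) ≈ 23.5971.
y_gold = 23.5971^0.47 ≈ 4.4182; c_gold = (1−0.47)·y_gold ≈ 2.3416.

(a) s_gold = 0.4700; (b) c_gold ≈ 2.3416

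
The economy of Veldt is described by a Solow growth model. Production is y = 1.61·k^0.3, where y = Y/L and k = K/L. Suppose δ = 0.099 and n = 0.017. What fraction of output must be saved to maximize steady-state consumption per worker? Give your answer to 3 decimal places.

s_gold = 0.300

Break-even investment rate: n + δ = 0.017 + 0.099 = 0.116.
At the golden rule MPK = n+δ, and in any Cobb-Douglas steady state s = (n+δ)·k/y = MPK·k/y = capital's share 0.3.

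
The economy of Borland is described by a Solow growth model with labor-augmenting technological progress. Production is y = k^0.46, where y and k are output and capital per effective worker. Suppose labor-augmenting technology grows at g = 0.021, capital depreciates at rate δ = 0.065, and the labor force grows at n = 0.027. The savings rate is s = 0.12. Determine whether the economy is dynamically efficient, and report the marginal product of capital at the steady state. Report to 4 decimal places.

The effective depreciation rate is n + g + δ = 0.027 + 0.021 + 0.065 = 0.113.
Steady-state k*: s·k^0.46 = 0.113·k gives k* = (0.12/0.113)^(1/0.54) ≈ 1.1177.
MPK = 0.46·1.1177^(-0.54) ≈ 0.4332.
MPK > n+g+δ = 0.113, so the economy is dynamically efficient (under-saving).

dynamically efficient; MPK ≈ 0.4332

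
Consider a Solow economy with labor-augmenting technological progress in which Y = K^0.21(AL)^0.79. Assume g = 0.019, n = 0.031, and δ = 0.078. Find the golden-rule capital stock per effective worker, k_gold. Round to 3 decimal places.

Break-even investment rate: n + g + δ = 0.031 + 0.019 + 0.078 = 0.128.
Setting f'(k) = n+g+δ gives 0.21·k^(0.21−1) = 0.128, hence k_gold = (0.21/0.128)^(1/0.79) ≈ 1.8714.

k_gold ≈ 1.871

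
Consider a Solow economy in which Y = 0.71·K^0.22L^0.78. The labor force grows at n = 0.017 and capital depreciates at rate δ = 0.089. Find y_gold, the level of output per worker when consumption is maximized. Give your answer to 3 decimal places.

y_gold ≈ 0.792

Capital per worker breaks even when investment replaces (n + δ)·k; here n + δ = 0.106.
Setting f'(k) = n+δ gives 0.22·0.71·k^(0.22−1) = 0.106, hence k_gold = (0.22·0.71/0.106)^(1/0.78) ≈ 1.6439.
Output: y_gold = 0.71·k_gold^0.22 = 0.71·1.6439^0.22 ≈ 0.7920.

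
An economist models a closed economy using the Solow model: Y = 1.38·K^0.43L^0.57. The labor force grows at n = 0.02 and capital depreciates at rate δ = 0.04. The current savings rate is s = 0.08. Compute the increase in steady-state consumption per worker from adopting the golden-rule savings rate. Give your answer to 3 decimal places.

Capital per worker breaks even when investment replaces (n + δ)·k; here n + δ = 0.06.
Current steady state (s = 0.08): k* = (0.08·1.38/0.06)^(1/0.57) ≈ 2.9147, y* = 1.38·2.9147^0.43 ≈ 2.1860, c* = (1−0.08)·2.1860 ≈ 2.0111.
At the golden rule the marginal product of capital equals n+δ: 0.43·1.38·k^(0.43−1) = 0.06. Solving, k_gold = (0.43·1.38/0.06)^(1/0.57) ≈ 55.7132.
y_gold = 1.38·55.7132^0.43 ≈ 7.7739, c_gold = y_gold − 0.06·k_gold ≈ 4.4311.
Gain: Δc = 4.4311 − 2.0111 ≈ 2.4200.

Δc ≈ 2.420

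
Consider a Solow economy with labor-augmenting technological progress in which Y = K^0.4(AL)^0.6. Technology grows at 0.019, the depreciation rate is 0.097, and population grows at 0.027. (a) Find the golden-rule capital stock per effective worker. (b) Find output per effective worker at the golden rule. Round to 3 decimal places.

(a) k_gold ≈ 5.553; (b) y_gold ≈ 1.985

Capital per effective worker breaks even when investment replaces (n + g + δ)·k; here n + g + δ = 0.143.
Maximizing c = f(k) − (n+g+δ)·k gives f'(k) = n+g+δ, i.e. 0.4·k^(0.4−1) = 0.143, so k_gold = (0.4/0.143)^(1/0.6) ≈ 5.5532.
y_gold = 5.5532^0.4 ≈ 1.9853.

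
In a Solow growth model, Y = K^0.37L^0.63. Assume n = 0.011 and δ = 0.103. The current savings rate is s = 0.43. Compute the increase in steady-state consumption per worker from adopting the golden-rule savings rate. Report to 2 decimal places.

Δc ≈ 0.01

n + δ = 0.011 + 0.103 = 0.114.
Current steady state (s = 0.43): k* = (0.43/0.114)^(1/0.63) ≈ 8.2258, y* = 8.2258^0.37 ≈ 2.1808, c* = (1−0.43)·2.1808 ≈ 1.2431.
Golden rule sets MPK = n+δ: 0.37·k^(0.37−1) = 0.114, so k_gold = (0.37/0.114)^(1/0.63) ≈ 6.4801.
y_gold = 6.4801^0.37 ≈ 1.9966, c_gold = y_gold − 0.114·k_gold ≈ 1.2578.
Gain: Δc = 1.2578 − 1.2431 ≈ 0.0148.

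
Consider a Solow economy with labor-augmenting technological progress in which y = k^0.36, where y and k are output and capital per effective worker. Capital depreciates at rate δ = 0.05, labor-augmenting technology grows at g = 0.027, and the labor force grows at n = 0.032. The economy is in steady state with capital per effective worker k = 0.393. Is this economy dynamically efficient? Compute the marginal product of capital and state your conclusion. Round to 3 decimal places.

dynamically efficient; MPK ≈ 0.654

Capital per effective worker breaks even when investment replaces (n + g + δ)·k; here n + g + δ = 0.109.
MPK = 0.36·k^(0.36−1) = 0.36·0.393^(-0.64) ≈ 0.6545.
MPK > 0.109, so the economy is dynamically efficient (under-saving).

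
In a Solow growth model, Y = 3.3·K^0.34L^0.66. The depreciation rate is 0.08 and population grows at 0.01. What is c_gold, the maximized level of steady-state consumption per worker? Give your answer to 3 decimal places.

c_gold ≈ 7.990

Break-even investment rate: n + δ = 0.01 + 0.08 = 0.09.
Maximizing c = f(k) − (n+δ)·k gives f'(k) = n+δ, i.e. 0.34·3.3·k^(0.34−1) = 0.09, so k_gold = (0.34·3.3/0.09)^(1/0.66) ≈ 45.7328.
y_gold = 3.3·45.7328^0.34 ≈ 12.1057.
c_gold = y_gold − (n+δ)·k_gold = 12.1057 − 0.09·45.7328 ≈ 7.9898.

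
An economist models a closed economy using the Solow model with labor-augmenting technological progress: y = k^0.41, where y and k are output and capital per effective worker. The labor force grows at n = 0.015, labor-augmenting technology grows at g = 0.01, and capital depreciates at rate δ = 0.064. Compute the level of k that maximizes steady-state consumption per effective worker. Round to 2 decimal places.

k_gold ≈ 13.32

Capital per effective worker breaks even when investment replaces (n + g + δ)·k; here n + g + δ = 0.089.
Maximizing c = f(k) − (n+g+δ)·k gives f'(k) = n+g+δ, i.e. 0.41·k^(0.41−1) = 0.089, so k_gold = (0.41/0.089)^(1/0.59) ≈ 13.3167.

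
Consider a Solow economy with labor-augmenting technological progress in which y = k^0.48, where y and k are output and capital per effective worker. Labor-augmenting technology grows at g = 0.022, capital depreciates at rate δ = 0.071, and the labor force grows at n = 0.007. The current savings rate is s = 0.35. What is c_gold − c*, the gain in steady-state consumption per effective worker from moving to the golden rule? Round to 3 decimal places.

Break-even investment rate: n + g + δ = 0.007 + 0.022 + 0.071 = 0.1.
Current steady state (s = 0.35): k* = (0.35/0.1)^(1/0.52) ≈ 11.1246, y* = 11.1246^0.48 ≈ 3.1785, c* = (1−0.35)·3.1785 ≈ 2.0660.
Maximizing c = f(k) − (n+g+δ)·k gives f'(k) = n+g+δ, i.e. 0.48·k^(0.48−1) = 0.1, so k_gold = (0.48/0.1)^(1/0.52) ≈ 20.4211.
y_gold = 20.4211^0.48 ≈ 4.2544, c_gold = y_gold − 0.1·k_gold ≈ 2.2123.
Gain: Δc = 2.2123 − 2.0660 ≈ 0.1463.

Δc ≈ 0.146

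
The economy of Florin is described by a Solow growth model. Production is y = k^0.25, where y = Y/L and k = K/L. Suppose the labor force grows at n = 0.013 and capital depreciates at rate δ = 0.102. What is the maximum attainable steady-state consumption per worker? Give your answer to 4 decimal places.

c_gold ≈ 0.9716

Capital per worker breaks even when investment replaces (n + δ)·k; here n + δ = 0.115.
Setting f'(k) = n+δ gives 0.25·k^(0.25−1) = 0.115, hence k_gold = (0.25/0.115)^(1/0.75) ≈ 2.8162.
y_gold = 2.8162^0.25 ≈ 1.2954.
c_gold = y_gold − (n+δ)·k_gold = 1.2954 − 0.115·2.8162 ≈ 0.9716.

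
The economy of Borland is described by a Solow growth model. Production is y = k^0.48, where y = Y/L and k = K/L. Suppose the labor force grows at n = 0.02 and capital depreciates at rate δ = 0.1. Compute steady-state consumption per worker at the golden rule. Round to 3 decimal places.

c_gold ≈ 1.870

Capital per worker breaks even when investment replaces (n + δ)·k; here n + δ = 0.12.
At the golden rule the marginal product of capital equals n+δ: 0.48·k^(0.48−1) = 0.12. Solving, k_gold = (0.48/0.12)^(1/0.52) ≈ 14.3816.
y_gold = 14.3816^0.48 ≈ 3.5954.
c_gold = y_gold − (n+δ)·k_gold = 3.5954 − 0.12·14.3816 ≈ 1.8696.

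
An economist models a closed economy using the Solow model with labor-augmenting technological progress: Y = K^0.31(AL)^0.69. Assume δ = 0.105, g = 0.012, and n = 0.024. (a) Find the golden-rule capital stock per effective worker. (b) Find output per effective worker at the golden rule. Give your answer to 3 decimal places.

(a) k_gold ≈ 3.132; (b) y_gold ≈ 1.425

n + g + δ = 0.024 + 0.012 + 0.105 = 0.141.
At the golden rule the marginal product of capital equals n+g+δ: 0.31·k^(0.31−1) = 0.141. Solving, k_gold = (0.31/0.141)^(1/0.69) ≈ 3.1323.
y_gold = 3.1323^0.31 ≈ 1.4247.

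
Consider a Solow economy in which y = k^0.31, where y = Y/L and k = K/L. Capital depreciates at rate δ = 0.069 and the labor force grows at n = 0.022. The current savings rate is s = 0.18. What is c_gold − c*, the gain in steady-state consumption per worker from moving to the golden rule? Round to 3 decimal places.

Break-even investment rate: n + δ = 0.022 + 0.069 = 0.091.
Current steady state (s = 0.18): k* = (0.18/0.091)^(1/0.69) ≈ 2.6873, y* = 2.6873^0.31 ≈ 1.3586, c* = (1−0.18)·1.3586 ≈ 1.1140.
At the golden rule the marginal product of capital equals n+δ: 0.31·k^(0.31−1) = 0.091. Solving, k_gold = (0.31/0.091)^(1/0.69) ≈ 5.9085.
y_gold = 5.9085^0.31 ≈ 1.7344, c_gold = y_gold − 0.091·k_gold ≈ 1.1968.
Gain: Δc = 1.1968 − 1.1140 ≈ 0.0827.

Δc ≈ 0.083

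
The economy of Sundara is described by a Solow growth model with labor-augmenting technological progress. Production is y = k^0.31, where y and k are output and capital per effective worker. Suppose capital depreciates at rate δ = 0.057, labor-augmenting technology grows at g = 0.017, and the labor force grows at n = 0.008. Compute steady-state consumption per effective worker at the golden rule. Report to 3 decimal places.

c_gold ≈ 1.254

The effective depreciation rate is n + g + δ = 0.008 + 0.017 + 0.057 = 0.082.
At the golden rule the marginal product of capital equals n+g+δ: 0.31·k^(0.31−1) = 0.082. Solving, k_gold = (0.31/0.082)^(1/0.69) ≈ 6.8711.
y_gold = 6.8711^0.31 ≈ 1.8175.
c_gold = y_gold − (n+g+δ)·k_gold = 1.8175 − 0.082·6.8711 ≈ 1.2541.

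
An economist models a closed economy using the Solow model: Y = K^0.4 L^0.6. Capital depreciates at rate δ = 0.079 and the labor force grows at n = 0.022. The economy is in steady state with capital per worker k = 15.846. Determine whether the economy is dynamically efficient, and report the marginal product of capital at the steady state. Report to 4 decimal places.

The effective depreciation rate is n + δ = 0.022 + 0.079 = 0.101.
MPK = 0.4·k^(0.4−1) = 0.4·15.846^(-0.6) ≈ 0.0762.
MPK < 0.101, so the economy is dynamically inefficient (over-saving).

dynamically inefficient; MPK ≈ 0.0762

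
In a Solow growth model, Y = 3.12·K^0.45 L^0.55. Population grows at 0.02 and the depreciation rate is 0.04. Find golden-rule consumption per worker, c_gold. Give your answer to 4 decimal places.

c_gold ≈ 22.6352

Break-even investment rate: n + δ = 0.02 + 0.04 = 0.06.
Maximizing c = f(k) − (n+δ)·k gives f'(k) = n+δ, i.e. 0.45·3.12·k^(0.45−1) = 0.06, so k_gold = (0.45·3.12/0.06)^(1/0.55) ≈ 308.6622.
y_gold = 3.12·308.6622^0.45 ≈ 41.1550.
c_gold = y_gold − (n+δ)·k_gold = 41.1550 − 0.06·308.6622 ≈ 22.6352.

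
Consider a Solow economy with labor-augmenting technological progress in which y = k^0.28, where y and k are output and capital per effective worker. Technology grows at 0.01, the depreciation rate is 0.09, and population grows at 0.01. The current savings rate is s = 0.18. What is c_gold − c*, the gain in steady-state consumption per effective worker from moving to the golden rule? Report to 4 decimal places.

The effective depreciation rate is n + g + δ = 0.01 + 0.01 + 0.09 = 0.11.
Current steady state (s = 0.18): k* = (0.18/0.11)^(1/0.72) ≈ 1.9818, y* = 1.9818^0.28 ≈ 1.2111, c* = (1−0.18)·1.2111 ≈ 0.9931.
Maximizing c = f(k) − (n+g+δ)·k gives f'(k) = n+g+δ, i.e. 0.28·k^(0.28−1) = 0.11, so k_gold = (0.28/0.11)^(1/0.72) ≈ 3.6607.
y_gold = 3.6607^0.28 ≈ 1.4381, c_gold = y_gold − 0.11·k_gold ≈ 1.0355.
Gain: Δc = 1.0355 − 0.9931 ≈ 0.0424.

Δc ≈ 0.0424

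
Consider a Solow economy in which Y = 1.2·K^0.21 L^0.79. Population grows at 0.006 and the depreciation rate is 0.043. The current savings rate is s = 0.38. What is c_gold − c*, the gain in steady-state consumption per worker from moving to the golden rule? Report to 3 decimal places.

Δc ≈ 0.119

Capital per worker breaks even when investment replaces (n + δ)·k; here n + δ = 0.049.
Current steady state (s = 0.38): k* = (0.38·1.2/0.049)^(1/0.79) ≈ 16.8380, y* = 1.2·16.8380^0.21 ≈ 2.1712, c* = (1−0.38)·2.1712 ≈ 1.3462.
Maximizing c = f(k) − (n+δ)·k gives f'(k) = n+δ, i.e. 0.21·1.2·k^(0.21−1) = 0.049, so k_gold = (0.21·1.2/0.049)^(1/0.79) ≈ 7.9480.
y_gold = 1.2·7.9480^0.21 ≈ 1.8545, c_gold = y_gold − 0.049·k_gold ≈ 1.4651.
Gain: Δc = 1.4651 − 1.3462 ≈ 0.1189.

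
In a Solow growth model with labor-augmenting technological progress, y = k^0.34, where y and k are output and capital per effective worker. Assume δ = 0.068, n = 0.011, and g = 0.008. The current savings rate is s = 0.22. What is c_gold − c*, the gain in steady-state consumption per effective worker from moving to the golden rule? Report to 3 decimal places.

Break-even investment rate: n + g + δ = 0.011 + 0.008 + 0.068 = 0.087.
Current steady state (s = 0.22): k* = (0.22/0.087)^(1/0.66) ≈ 4.0781, y* = 4.0781^0.34 ≈ 1.6127, c* = (1−0.22)·1.6127 ≈ 1.2579.
Maximizing c = f(k) − (n+g+δ)·k gives f'(k) = n+g+δ, i.e. 0.34·k^(0.34−1) = 0.087, so k_gold = (0.34/0.087)^(1/0.66) ≈ 7.8869.
y_gold = 7.8869^0.34 ≈ 2.0181, c_gold = y_gold − 0.087·k_gold ≈ 1.3320.
Gain: Δc = 1.3320 − 1.2579 ≈ 0.0741.

Δc ≈ 0.074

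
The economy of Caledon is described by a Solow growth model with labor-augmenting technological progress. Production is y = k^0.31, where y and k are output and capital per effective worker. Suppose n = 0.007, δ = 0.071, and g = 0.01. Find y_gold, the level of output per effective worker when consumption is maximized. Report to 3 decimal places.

y_gold ≈ 1.761

The effective depreciation rate is n + g + δ = 0.007 + 0.01 + 0.071 = 0.088.
At the golden rule the marginal product of capital equals n+g+δ: 0.31·k^(0.31−1) = 0.088. Solving, k_gold = (0.31/0.088)^(1/0.69) ≈ 6.2027.
Output: y_gold = k_gold^0.31 = 6.2027^0.31 ≈ 1.7608.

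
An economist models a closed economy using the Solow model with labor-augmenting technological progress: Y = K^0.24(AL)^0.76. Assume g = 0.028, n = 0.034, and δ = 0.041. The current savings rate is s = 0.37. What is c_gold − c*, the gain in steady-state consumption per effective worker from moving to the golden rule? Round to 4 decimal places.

n + g + δ = 0.034 + 0.028 + 0.041 = 0.103.
Current steady state (s = 0.37): k* = (0.37/0.103)^(1/0.76) ≈ 5.3795, y* = 5.3795^0.24 ≈ 1.4975, c* = (1−0.37)·1.4975 ≈ 0.9434.
Setting f'(k) = n+g+δ gives 0.24·k^(0.24−1) = 0.103, hence k_gold = (0.24/0.103)^(1/0.76) ≈ 3.0436.
y_gold = 3.0436^0.24 ≈ 1.3062, c_gold = y_gold − 0.103·k_gold ≈ 0.9927.
Gain: Δc = 0.9927 − 0.9434 ≈ 0.0493.

Δc ≈ 0.0493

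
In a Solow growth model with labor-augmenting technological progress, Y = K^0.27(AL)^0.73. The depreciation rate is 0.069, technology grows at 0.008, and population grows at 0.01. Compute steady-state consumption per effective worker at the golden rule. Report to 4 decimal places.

n + g + δ = 0.01 + 0.008 + 0.069 = 0.087.
Golden rule sets MPK = n+g+δ: 0.27·k^(0.27−1) = 0.087, so k_gold = (0.27/0.087)^(1/0.73) ≈ 4.7180.
y_gold = 4.7180^0.27 ≈ 1.5203.
c_gold = y_gold − (n+g+δ)·k_gold = 1.5203 − 0.087·4.7180 ≈ 1.1098.

c_gold ≈ 1.1098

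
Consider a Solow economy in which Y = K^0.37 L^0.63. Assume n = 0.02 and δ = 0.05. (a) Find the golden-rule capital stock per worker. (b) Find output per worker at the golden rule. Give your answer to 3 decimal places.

n + δ = 0.02 + 0.05 = 0.07.
At the golden rule the marginal product of capital equals n+δ: 0.37·k^(0.37−1) = 0.07. Solving, k_gold = (0.37/0.07)^(1/0.63) ≈ 14.0535.
y_gold = 14.0535^0.37 ≈ 2.6588.

(a) k_gold ≈ 14.053; (b) y_gold ≈ 2.659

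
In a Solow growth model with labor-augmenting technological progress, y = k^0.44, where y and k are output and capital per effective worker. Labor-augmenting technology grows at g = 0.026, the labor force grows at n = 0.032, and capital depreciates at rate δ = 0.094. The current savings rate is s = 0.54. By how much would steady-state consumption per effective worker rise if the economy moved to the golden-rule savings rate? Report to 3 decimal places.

Δc ≈ 0.045

Break-even investment rate: n + g + δ = 0.032 + 0.026 + 0.094 = 0.152.
Current steady state (s = 0.54): k* = (0.54/0.152)^(1/0.56) ≈ 9.6189, y* = 9.6189^0.44 ≈ 2.7075, c* = (1−0.54)·2.7075 ≈ 1.2455.
Maximizing c = f(k) − (n+g+δ)·k gives f'(k) = n+g+δ, i.e. 0.44·k^(0.44−1) = 0.152, so k_gold = (0.44/0.152)^(1/0.56) ≈ 6.6727.
y_gold = 6.6727^0.44 ≈ 2.3051, c_gold = y_gold − 0.152·k_gold ≈ 1.2909.
Gain: Δc = 1.2909 − 1.2455 ≈ 0.0454.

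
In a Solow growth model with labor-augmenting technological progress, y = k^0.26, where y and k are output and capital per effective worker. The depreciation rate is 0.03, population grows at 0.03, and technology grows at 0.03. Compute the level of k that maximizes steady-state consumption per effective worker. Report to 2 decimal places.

n + g + δ = 0.03 + 0.03 + 0.03 = 0.09.
Golden rule sets MPK = n+g+δ: 0.26·k^(0.26−1) = 0.09, so k_gold = (0.26/0.09)^(1/0.74) ≈ 4.1938.

k_gold ≈ 4.19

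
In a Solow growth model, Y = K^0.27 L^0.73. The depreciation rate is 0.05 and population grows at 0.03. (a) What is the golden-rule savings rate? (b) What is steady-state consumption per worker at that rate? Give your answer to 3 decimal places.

(a) s_gold = 0.270; (b) c_gold ≈ 1.145

Break-even investment rate: n + δ = 0.03 + 0.05 = 0.08.
For Cobb-Douglas, s_gold equals capital's share: s_gold = 0.27.
Setting f'(k) = n+δ gives 0.27·k^(0.27−1) = 0.08, hence k_gold = (0.27/0.08)^(1/0.73) ≈ 5.2925.
y_gold = 5.2925^0.27 ≈ 1.5682; c_gold = (1−0.27)·y_gold ≈ 1.1448.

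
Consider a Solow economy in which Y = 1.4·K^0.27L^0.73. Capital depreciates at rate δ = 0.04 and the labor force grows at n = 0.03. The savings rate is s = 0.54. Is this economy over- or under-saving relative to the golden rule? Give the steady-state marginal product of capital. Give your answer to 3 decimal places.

Capital per worker breaks even when investment replaces (n + δ)·k; here n + δ = 0.07.
Steady-state k*: s·A·k^0.27 = 0.07·k gives k* = (0.54·1.4/0.07)^(1/0.73) ≈ 26.0405.
MPK = 0.27·1.4·26.0405^(-0.73) ≈ 0.0350.
MPK < n+δ = 0.07, so the economy is dynamically inefficient (over-saving).

over-saving; MPK ≈ 0.035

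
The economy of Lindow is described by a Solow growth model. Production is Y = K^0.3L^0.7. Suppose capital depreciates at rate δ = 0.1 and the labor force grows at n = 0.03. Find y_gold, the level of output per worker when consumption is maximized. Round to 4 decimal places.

y_gold ≈ 1.4310

The effective depreciation rate is n + δ = 0.03 + 0.1 = 0.13.
At the golden rule the marginal product of capital equals n+δ: 0.3·k^(0.3−1) = 0.13. Solving, k_gold = (0.3/0.13)^(1/0.7) ≈ 3.3024.
Output: y_gold = k_gold^0.3 = 3.3024^0.3 ≈ 1.4310.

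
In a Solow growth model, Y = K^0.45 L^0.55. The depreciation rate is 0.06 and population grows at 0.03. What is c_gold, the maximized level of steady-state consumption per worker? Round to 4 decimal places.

The effective depreciation rate is n + δ = 0.03 + 0.06 = 0.09.
At the golden rule the marginal product of capital equals n+δ: 0.45·k^(0.45−1) = 0.09. Solving, k_gold = (0.45/0.09)^(1/0.55) ≈ 18.6575.
y_gold = 18.6575^0.45 ≈ 3.7315.
c_gold = y_gold − (n+δ)·k_gold = 3.7315 − 0.09·18.6575 ≈ 2.0523.

c_gold ≈ 2.0523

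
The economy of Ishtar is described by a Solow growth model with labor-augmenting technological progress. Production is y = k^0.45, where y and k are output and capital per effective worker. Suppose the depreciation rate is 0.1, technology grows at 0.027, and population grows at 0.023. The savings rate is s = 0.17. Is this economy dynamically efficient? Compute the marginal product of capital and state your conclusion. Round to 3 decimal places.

Capital per effective worker breaks even when investment replaces (n + g + δ)·k; here n + g + δ = 0.15.
Steady-state k*: s·k^0.45 = 0.15·k gives k* = (0.17/0.15)^(1/0.55) ≈ 1.2555.
MPK = 0.45·1.2555^(-0.55) ≈ 0.3971.
MPK > n+g+δ = 0.15, so the economy is dynamically efficient (under-saving).

dynamically efficient; MPK ≈ 0.397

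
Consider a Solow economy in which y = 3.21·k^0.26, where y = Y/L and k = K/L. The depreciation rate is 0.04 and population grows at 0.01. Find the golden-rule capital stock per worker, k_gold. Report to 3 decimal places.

k_gold ≈ 44.879

n + δ = 0.01 + 0.04 = 0.05.
At the golden rule the marginal product of capital equals n+δ: 0.26·3.21·k^(0.26−1) = 0.05. Solving, k_gold = (0.26·3.21/0.05)^(1/0.74) ≈ 44.8785.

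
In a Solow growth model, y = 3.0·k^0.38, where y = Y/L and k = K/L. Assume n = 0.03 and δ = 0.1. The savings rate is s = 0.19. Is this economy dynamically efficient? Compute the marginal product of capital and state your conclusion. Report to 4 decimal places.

n + δ = 0.03 + 0.1 = 0.13.
Steady-state k*: s·A·k^0.38 = 0.13·k gives k* = (0.19·3.0/0.13)^(1/0.62) ≈ 10.8486.
MPK = 0.38·3.0·10.8486^(-0.62) ≈ 0.2600.
MPK > n+δ = 0.13, so the economy is dynamically efficient (under-saving).

dynamically efficient; MPK ≈ 0.2600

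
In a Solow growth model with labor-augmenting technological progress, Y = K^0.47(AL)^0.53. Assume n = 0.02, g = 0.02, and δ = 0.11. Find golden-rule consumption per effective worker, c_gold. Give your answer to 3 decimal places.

c_gold ≈ 1.459

n + g + δ = 0.02 + 0.02 + 0.11 = 0.15.
Setting f'(k) = n+g+δ gives 0.47·k^(0.47−1) = 0.15, hence k_gold = (0.47/0.15)^(1/0.53) ≈ 8.6270.
y_gold = 8.6270^0.47 ≈ 2.7533.
c_gold = y_gold − (n+g+δ)·k_gold = 2.7533 − 0.15·8.6270 ≈ 1.4593.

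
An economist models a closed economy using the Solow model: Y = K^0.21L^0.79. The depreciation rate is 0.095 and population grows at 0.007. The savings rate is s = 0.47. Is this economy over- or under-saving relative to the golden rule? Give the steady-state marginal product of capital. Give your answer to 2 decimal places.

over-saving; MPK ≈ 0.05

Capital per worker breaks even when investment replaces (n + δ)·k; here n + δ = 0.102.
Steady-state k*: s·k^0.21 = 0.102·k gives k* = (0.47/0.102)^(1/0.79) ≈ 6.9162.
MPK = 0.21·6.9162^(-0.79) ≈ 0.0456.
MPK < n+δ = 0.102, so the economy is dynamically inefficient (over-saving).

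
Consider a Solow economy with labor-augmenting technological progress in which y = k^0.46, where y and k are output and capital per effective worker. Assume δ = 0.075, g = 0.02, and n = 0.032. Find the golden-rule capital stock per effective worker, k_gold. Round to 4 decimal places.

Capital per effective worker breaks even when investment replaces (n + g + δ)·k; here n + g + δ = 0.127.
Setting f'(k) = n+g+δ gives 0.46·k^(0.46−1) = 0.127, hence k_gold = (0.46/0.127)^(1/0.54) ≈ 10.8418.

k_gold ≈ 10.8418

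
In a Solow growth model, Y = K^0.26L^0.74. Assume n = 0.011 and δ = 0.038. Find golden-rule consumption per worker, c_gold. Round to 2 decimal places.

c_gold ≈ 1.33

Capital per worker breaks even when investment replaces (n + δ)·k; here n + δ = 0.049.
Setting f'(k) = n+δ gives 0.26·k^(0.26−1) = 0.049, hence k_gold = (0.26/0.049)^(1/0.74) ≈ 9.5374.
y_gold = 9.5374^0.26 ≈ 1.7974.
c_gold = y_gold − (n+δ)·k_gold = 1.7974 − 0.049·9.5374 ≈ 1.3301.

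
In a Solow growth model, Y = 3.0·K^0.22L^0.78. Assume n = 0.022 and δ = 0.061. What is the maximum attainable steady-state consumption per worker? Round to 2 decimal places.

Capital per worker breaks even when investment replaces (n + δ)·k; here n + δ = 0.083.
Maximizing c = f(k) − (n+δ)·k gives f'(k) = n+δ, i.e. 0.22·3.0·k^(0.22−1) = 0.083, so k_gold = (0.22·3.0/0.083)^(1/0.78) ≈ 14.2706.
y_gold = 3.0·14.2706^0.22 ≈ 5.3839.
c_gold = y_gold − (n+δ)·k_gold = 5.3839 − 0.083·14.2706 ≈ 4.1995.

c_gold ≈ 4.20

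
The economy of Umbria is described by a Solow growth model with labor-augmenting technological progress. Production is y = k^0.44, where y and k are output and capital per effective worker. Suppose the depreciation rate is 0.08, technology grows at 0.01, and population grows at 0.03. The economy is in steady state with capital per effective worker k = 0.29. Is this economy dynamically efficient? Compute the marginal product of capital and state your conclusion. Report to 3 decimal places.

dynamically efficient; MPK ≈ 0.880

The effective depreciation rate is n + g + δ = 0.03 + 0.01 + 0.08 = 0.12.
MPK = 0.44·k^(0.44−1) = 0.44·0.29^(-0.56) ≈ 0.8801.
MPK > 0.12, so the economy is dynamically efficient (under-saving).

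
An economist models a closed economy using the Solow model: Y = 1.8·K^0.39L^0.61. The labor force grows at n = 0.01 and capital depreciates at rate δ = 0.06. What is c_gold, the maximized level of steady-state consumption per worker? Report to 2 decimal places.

c_gold ≈ 4.79

Break-even investment rate: n + δ = 0.01 + 0.06 = 0.07.
Golden rule sets MPK = n+δ: 0.39·1.8·k^(0.39−1) = 0.07, so k_gold = (0.39·1.8/0.07)^(1/0.61) ≈ 43.7901.
y_gold = 1.8·43.7901^0.39 ≈ 7.8598.
c_gold = y_gold − (n+δ)·k_gold = 7.8598 − 0.07·43.7901 ≈ 4.7945.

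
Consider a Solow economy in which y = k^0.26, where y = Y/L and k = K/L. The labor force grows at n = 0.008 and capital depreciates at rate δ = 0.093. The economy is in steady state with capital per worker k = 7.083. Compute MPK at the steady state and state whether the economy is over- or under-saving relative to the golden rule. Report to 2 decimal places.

over-saving; MPK ≈ 0.06

Capital per worker breaks even when investment replaces (n + δ)·k; here n + δ = 0.101.
MPK = 0.26·k^(0.26−1) = 0.26·7.083^(-0.74) ≈ 0.0611.
MPK < 0.101, so the economy is dynamically inefficient (over-saving).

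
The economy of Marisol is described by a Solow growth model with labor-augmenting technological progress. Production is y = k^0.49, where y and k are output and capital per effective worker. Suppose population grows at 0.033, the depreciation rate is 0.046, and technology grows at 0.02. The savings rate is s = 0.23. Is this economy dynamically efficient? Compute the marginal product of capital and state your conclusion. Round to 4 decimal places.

dynamically efficient; MPK ≈ 0.2109

The effective depreciation rate is n + g + δ = 0.033 + 0.02 + 0.046 = 0.099.
Steady-state k*: s·k^0.49 = 0.099·k gives k* = (0.23/0.099)^(1/0.51) ≈ 5.2219.
MPK = 0.49·5.2219^(-0.51) ≈ 0.2109.
MPK > n+g+δ = 0.099, so the economy is dynamically efficient (under-saving).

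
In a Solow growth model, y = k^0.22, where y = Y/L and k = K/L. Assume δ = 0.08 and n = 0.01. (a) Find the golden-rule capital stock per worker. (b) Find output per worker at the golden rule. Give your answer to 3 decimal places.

Break-even investment rate: n + δ = 0.01 + 0.08 = 0.09.
Golden rule sets MPK = n+δ: 0.22·k^(0.22−1) = 0.09, so k_gold = (0.22/0.09)^(1/0.78) ≈ 3.1453.
y_gold = 3.1453^0.22 ≈ 1.2867.

(a) k_gold ≈ 3.145; (b) y_gold ≈ 1.287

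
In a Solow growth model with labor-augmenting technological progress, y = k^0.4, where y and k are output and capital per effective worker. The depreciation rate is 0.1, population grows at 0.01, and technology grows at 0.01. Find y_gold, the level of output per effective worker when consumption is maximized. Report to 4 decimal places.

y_gold ≈ 2.2314

n + g + δ = 0.01 + 0.01 + 0.1 = 0.12.
Golden rule sets MPK = n+g+δ: 0.4·k^(0.4−1) = 0.12, so k_gold = (0.4/0.12)^(1/0.6) ≈ 7.4381.
Output: y_gold = k_gold^0.4 = 7.4381^0.4 ≈ 2.2314.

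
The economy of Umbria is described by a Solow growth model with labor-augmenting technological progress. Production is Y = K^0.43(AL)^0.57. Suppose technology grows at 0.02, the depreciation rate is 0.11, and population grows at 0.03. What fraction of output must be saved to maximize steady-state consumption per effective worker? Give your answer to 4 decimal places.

Capital per effective worker breaks even when investment replaces (n + g + δ)·k; here n + g + δ = 0.16.
At the golden rule MPK = n+g+δ, and in any Cobb-Douglas steady state s = (n+g+δ)·k/y = MPK·k/y = capital's share 0.43.

s_gold = 0.4300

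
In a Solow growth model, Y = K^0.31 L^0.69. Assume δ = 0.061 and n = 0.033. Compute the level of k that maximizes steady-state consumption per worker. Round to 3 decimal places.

k_gold ≈ 5.637

n + δ = 0.033 + 0.061 = 0.094.
Golden rule sets MPK = n+δ: 0.31·k^(0.31−1) = 0.094, so k_gold = (0.31/0.094)^(1/0.69) ≈ 5.6372.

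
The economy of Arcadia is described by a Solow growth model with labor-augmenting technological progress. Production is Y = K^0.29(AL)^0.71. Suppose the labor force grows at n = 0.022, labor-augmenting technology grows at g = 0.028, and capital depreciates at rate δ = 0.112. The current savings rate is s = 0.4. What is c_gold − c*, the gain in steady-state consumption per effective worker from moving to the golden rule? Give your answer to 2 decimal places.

Δc ≈ 0.03

n + g + δ = 0.022 + 0.028 + 0.112 = 0.162.
Current steady state (s = 0.4): k* = (0.4/0.162)^(1/0.71) ≈ 3.5717, y* = 3.5717^0.29 ≈ 1.4466, c* = (1−0.4)·1.4466 ≈ 0.8679.
Maximizing c = f(k) − (n+g+δ)·k gives f'(k) = n+g+δ, i.e. 0.29·k^(0.29−1) = 0.162, so k_gold = (0.29/0.162)^(1/0.71) ≈ 2.2708.
y_gold = 2.2708^0.29 ≈ 1.2685, c_gold = y_gold − 0.162·k_gold ≈ 0.9006.
Gain: Δc = 0.9006 − 0.8679 ≈ 0.0327.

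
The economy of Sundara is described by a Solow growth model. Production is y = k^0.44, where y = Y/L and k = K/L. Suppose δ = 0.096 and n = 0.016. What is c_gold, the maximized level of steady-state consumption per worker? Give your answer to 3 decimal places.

The effective depreciation rate is n + δ = 0.016 + 0.096 = 0.112.
Golden rule sets MPK = n+δ: 0.44·k^(0.44−1) = 0.112, so k_gold = (0.44/0.112)^(1/0.56) ≈ 11.5115.
y_gold = 11.5115^0.44 ≈ 2.9302.
c_gold = y_gold − (n+δ)·k_gold = 2.9302 − 0.112·11.5115 ≈ 1.6409.

c_gold ≈ 1.641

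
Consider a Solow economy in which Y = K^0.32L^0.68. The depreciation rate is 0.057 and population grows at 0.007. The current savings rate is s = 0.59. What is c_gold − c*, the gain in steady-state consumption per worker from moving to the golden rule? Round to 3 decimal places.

The effective depreciation rate is n + δ = 0.007 + 0.057 = 0.064.
Current steady state (s = 0.59): k* = (0.59/0.064)^(1/0.68) ≈ 26.2202, y* = 26.2202^0.32 ≈ 2.8442, c* = (1−0.59)·2.8442 ≈ 1.1661.
Golden rule sets MPK = n+δ: 0.32·k^(0.32−1) = 0.064, so k_gold = (0.32/0.064)^(1/0.68) ≈ 10.6634.
y_gold = 10.6634^0.32 ≈ 2.1327, c_gold = y_gold − 0.064·k_gold ≈ 1.4502.
Gain: Δc = 1.4502 − 1.1661 ≈ 0.2841.

Δc ≈ 0.284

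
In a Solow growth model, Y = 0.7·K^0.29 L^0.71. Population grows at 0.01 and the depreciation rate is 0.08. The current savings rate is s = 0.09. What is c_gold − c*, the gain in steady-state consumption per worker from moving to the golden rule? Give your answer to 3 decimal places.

Capital per worker breaks even when investment replaces (n + δ)·k; here n + δ = 0.09.
Current steady state (s = 0.09): k* = (0.09·0.7/0.09)^(1/0.71) ≈ 0.6051, y* = 0.7·0.6051^0.29 ≈ 0.6051, c* = (1−0.09)·0.6051 ≈ 0.5506.
Golden rule sets MPK = n+δ: 0.29·0.7·k^(0.29−1) = 0.09, so k_gold = (0.29·0.7/0.09)^(1/0.71) ≈ 3.1444.
y_gold = 0.7·3.1444^0.29 ≈ 0.9759, c_gold = y_gold − 0.09·k_gold ≈ 0.6929.
Gain: Δc = 0.6929 − 0.5506 ≈ 0.1422.

Δc ≈ 0.142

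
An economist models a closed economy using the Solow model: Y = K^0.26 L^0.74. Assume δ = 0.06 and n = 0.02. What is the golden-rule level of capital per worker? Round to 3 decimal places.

n + δ = 0.02 + 0.06 = 0.08.
Maximizing c = f(k) − (n+δ)·k gives f'(k) = n+δ, i.e. 0.26·k^(0.26−1) = 0.08, so k_gold = (0.26/0.08)^(1/0.74) ≈ 4.9174.

k_gold ≈ 4.917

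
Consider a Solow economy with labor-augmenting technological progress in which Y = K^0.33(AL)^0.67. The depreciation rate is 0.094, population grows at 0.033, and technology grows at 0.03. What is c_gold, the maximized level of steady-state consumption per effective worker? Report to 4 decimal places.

c_gold ≈ 0.9660

Break-even investment rate: n + g + δ = 0.033 + 0.03 + 0.094 = 0.157.
Setting f'(k) = n+g+δ gives 0.33·k^(0.33−1) = 0.157, hence k_gold = (0.33/0.157)^(1/0.67) ≈ 3.0305.
y_gold = 3.0305^0.33 ≈ 1.4418.
c_gold = y_gold − (n+g+δ)·k_gold = 1.4418 − 0.157·3.0305 ≈ 0.9660.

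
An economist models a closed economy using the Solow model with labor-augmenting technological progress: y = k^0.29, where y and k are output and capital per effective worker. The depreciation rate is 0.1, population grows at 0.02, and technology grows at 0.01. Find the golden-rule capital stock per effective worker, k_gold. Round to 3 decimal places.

k_gold ≈ 3.096

n + g + δ = 0.02 + 0.01 + 0.1 = 0.13.
At the golden rule the marginal product of capital equals n+g+δ: 0.29·k^(0.29−1) = 0.13. Solving, k_gold = (0.29/0.13)^(1/0.71) ≈ 3.0959.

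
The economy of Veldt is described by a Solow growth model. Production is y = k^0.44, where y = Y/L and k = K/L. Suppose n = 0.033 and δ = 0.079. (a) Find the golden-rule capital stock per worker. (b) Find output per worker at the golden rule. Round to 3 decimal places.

(a) k_gold ≈ 11.512; (b) y_gold ≈ 2.930

n + δ = 0.033 + 0.079 = 0.112.
At the golden rule the marginal product of capital equals n+δ: 0.44·k^(0.44−1) = 0.112. Solving, k_gold = (0.44/0.112)^(1/0.56) ≈ 11.5115.
y_gold = 11.5115^0.44 ≈ 2.9302.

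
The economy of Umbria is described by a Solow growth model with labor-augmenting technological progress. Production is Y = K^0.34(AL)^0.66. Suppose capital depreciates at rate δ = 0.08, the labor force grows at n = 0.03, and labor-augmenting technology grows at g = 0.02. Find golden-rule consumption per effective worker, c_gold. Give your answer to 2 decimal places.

The effective depreciation rate is n + g + δ = 0.03 + 0.02 + 0.08 = 0.13.
Golden rule sets MPK = n+g+δ: 0.34·k^(0.34−1) = 0.13, so k_gold = (0.34/0.13)^(1/0.66) ≈ 4.2917.
y_gold = 4.2917^0.34 ≈ 1.6409.
c_gold = y_gold − (n+g+δ)·k_gold = 1.6409 − 0.13·4.2917 ≈ 1.0830.

c_gold ≈ 1.08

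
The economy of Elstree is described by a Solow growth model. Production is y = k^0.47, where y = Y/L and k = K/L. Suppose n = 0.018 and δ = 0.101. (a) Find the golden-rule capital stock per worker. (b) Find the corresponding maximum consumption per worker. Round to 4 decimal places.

Capital per worker breaks even when investment replaces (n + δ)·k; here n + δ = 0.119.
Setting f'(k) = n+δ gives 0.47·k^(0.47−1) = 0.119, hence k_gold = (0.47/0.119)^(1/0.53) ≈ 13.3527.
y_gold = 13.3527^0.47 ≈ 3.3808; c_gold = y_gold − 0.119·k_gold ≈ 1.7918.

(a) k_gold ≈ 13.3527; (b) c_gold ≈ 1.7918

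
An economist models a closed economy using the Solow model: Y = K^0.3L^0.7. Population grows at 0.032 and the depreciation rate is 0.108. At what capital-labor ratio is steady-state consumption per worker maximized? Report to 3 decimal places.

k_gold ≈ 2.971

The effective depreciation rate is n + δ = 0.032 + 0.108 = 0.14.
Setting f'(k) = n+δ gives 0.3·k^(0.3−1) = 0.14, hence k_gold = (0.3/0.14)^(1/0.7) ≈ 2.9706.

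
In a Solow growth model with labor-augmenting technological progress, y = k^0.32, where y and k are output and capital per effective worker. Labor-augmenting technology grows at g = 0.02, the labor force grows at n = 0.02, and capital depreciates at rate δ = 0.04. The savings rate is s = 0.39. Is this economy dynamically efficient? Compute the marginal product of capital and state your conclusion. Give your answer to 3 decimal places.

Break-even investment rate: n + g + δ = 0.02 + 0.02 + 0.04 = 0.08.
Steady-state k*: s·k^0.32 = 0.08·k gives k* = (0.39/0.08)^(1/0.68) ≈ 10.2737.
MPK = 0.32·10.2737^(-0.68) ≈ 0.0656.
MPK < n+g+δ = 0.08, so the economy is dynamically inefficient (over-saving).

dynamically inefficient; MPK ≈ 0.066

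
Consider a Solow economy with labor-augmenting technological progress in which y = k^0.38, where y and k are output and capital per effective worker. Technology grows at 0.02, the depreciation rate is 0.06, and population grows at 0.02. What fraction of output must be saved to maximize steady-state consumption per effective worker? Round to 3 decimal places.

s_gold = 0.380

Capital per effective worker breaks even when investment replaces (n + g + δ)·k; here n + g + δ = 0.1.
At the golden rule MPK = n+g+δ, and in any Cobb-Douglas steady state s = (n+g+δ)·k/y = MPK·k/y = capital's share 0.38.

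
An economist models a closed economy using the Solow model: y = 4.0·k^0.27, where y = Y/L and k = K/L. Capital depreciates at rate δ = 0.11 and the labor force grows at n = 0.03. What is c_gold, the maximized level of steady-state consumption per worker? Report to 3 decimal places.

Break-even investment rate: n + δ = 0.03 + 0.11 = 0.14.
At the golden rule the marginal product of capital equals n+δ: 0.27·4.0·k^(0.27−1) = 0.14. Solving, k_gold = (0.27·4.0/0.14)^(1/0.73) ≈ 16.4238.
y_gold = 4.0·16.4238^0.27 ≈ 8.5160.
c_gold = y_gold − (n+δ)·k_gold = 8.5160 − 0.14·16.4238 ≈ 6.2167.

c_gold ≈ 6.217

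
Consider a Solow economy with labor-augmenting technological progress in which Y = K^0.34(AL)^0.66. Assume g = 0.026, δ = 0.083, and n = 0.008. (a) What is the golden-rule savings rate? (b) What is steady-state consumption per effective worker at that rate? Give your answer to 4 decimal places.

Break-even investment rate: n + g + δ = 0.008 + 0.026 + 0.083 = 0.117.
For Cobb-Douglas, s_gold equals capital's share: s_gold = 0.34.
Golden rule sets MPK = n+g+δ: 0.34·k^(0.34−1) = 0.117, so k_gold = (0.34/0.117)^(1/0.66) ≈ 5.0345.
y_gold = 5.0345^0.34 ≈ 1.7325; c_gold = (1−0.34)·y_gold ≈ 1.1434.

(a) s_gold = 0.3400; (b) c_gold ≈ 1.1434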